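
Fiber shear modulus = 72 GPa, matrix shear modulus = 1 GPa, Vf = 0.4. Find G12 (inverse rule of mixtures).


1/G12 = Vf/Gf + (1-Vf)/Gm = 0.4/72 + 0.6/1
G12 = 1.65 GPa

1.65 GPa


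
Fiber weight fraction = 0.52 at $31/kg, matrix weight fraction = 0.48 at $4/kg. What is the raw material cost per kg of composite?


Cost = cost_f*Wf + cost_m*Wm = 31*0.52 + 4*0.48 = $18.04/kg

$18.04/kg


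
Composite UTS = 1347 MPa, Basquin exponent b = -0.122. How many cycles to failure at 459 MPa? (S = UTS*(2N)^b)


N = 0.5 * (S/UTS)^(1/b) = 0.5 * (459/1347)^(1/-0.122) = 3399.2828 cycles

3399.2828 cycles


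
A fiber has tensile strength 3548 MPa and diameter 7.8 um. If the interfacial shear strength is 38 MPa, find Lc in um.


Lc = sigma_f * d / (2 * tau_i) = 3548 * 7.8 / (2 * 38) = 364.1 um

364.1 um


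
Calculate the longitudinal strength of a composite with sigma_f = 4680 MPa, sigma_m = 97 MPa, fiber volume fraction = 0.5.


sigma_1 = sigma_f*Vf + sigma_m*(1-Vf) = 4680*0.5 + 97*0.5 = 2388.5 MPa

2388.5 MPa


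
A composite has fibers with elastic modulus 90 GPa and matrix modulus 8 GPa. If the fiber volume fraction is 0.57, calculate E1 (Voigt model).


E1 = Ef*Vf + Em*(1-Vf) = 90*0.57 + 8*0.43 = 54.74 GPa

54.74 GPa


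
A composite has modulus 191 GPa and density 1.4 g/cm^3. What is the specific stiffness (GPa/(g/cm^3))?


Specific stiffness = E/rho = 191/1.4 = 136.4 GPa/(g/cm^3)

136.4 GPa/(g/cm^3)


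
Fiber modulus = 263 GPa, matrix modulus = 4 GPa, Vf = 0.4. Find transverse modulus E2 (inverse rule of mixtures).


1/E2 = Vf/Ef + (1-Vf)/Em = 0.4/263 + 0.6/4
E2 = 6.6 GPa

6.6 GPa


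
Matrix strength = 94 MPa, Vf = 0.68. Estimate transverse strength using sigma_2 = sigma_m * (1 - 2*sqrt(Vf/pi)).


factor = 1 - 2*sqrt(0.68/pi) = 0.0695
sigma_2 = 94 * 0.0695 = 6.53 MPa

6.53 MPa


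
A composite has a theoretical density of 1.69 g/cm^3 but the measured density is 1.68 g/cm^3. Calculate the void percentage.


Void% = (rho_theo - rho_actual)/rho_theo * 100 = (1.69 - 1.68)/1.69 * 100 = 0.59%

0.59%


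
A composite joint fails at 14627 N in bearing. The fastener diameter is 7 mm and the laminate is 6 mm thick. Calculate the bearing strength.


sigma_br = F/(d*h) = 14627/(7*6) = 348.3 MPa

348.3 MPa


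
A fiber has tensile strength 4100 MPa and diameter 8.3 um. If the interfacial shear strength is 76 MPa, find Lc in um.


Lc = sigma_f * d / (2 * tau_i) = 4100 * 8.3 / (2 * 76) = 223.9 um

223.9 um


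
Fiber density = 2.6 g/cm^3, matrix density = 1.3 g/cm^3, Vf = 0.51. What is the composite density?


rho_c = rho_f*Vf + rho_m*(1-Vf) = 2.6*0.51 + 1.3*0.49 = 1.963 g/cm^3

1.963 g/cm^3


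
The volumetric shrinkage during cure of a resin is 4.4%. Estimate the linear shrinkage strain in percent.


Linear shrinkage ≈ vol_shrink/3 = 4.4/3 = 1.467%

1.467%


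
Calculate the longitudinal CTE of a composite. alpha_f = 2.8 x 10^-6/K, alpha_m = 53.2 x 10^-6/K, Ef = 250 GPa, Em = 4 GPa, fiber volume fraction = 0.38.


E1 = Ef*Vf + Em*(1-Vf) = 97.48
alpha_1 = (alpha_f*Ef*Vf + alpha_m*Em*(1-Vf))/E1 = 4.08 x 10^-6/K

4.08 x 10^-6/K


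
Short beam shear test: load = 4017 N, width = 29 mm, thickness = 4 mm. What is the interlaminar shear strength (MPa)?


ILSS = 3F/(4bh) = 3*4017/(4*29*4) = 25.97 MPa

25.97 MPa


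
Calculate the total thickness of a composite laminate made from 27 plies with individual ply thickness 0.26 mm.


h = n * t_ply = 27 * 0.26 = 7.02 mm

7.02 mm


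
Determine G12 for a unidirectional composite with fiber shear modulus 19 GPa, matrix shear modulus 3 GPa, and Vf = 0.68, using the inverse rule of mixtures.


1/G12 = Vf/Gf + (1-Vf)/Gm = 0.68/19 + 0.32/3
G12 = 7.02 GPa

7.02 GPa


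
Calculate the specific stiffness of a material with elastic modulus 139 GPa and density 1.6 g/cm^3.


Specific stiffness = E/rho = 139/1.6 = 86.9 GPa/(g/cm^3)

86.9 GPa/(g/cm^3)


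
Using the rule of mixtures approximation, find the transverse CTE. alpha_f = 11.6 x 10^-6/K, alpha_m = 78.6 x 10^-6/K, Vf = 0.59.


alpha_2 = alpha_f*Vf + alpha_m*(1-Vf) = 11.6*0.59 + 78.6*0.41 = 39.1 x 10^-6/K

39.1 x 10^-6/K


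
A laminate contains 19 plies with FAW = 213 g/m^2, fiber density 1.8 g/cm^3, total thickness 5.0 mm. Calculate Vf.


Vf = n * FAW / (rho_f * h * 1000) = 19 * 213 / (1.8 * 5.0 * 1000) = 0.4497

0.4497


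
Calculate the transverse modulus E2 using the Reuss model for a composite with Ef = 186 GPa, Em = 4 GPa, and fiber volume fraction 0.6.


1/E2 = Vf/Ef + (1-Vf)/Em = 0.6/186 + 0.4/4
E2 = 9.69 GPa

9.69 GPa


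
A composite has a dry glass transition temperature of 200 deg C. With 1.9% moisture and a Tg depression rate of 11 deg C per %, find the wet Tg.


Tg_wet = Tg_dry - k*moisture = 200 - 11*1.9 = 179.1 deg C

179.1 deg C


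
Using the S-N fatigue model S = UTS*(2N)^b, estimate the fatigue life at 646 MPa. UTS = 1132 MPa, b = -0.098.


N = 0.5 * (S/UTS)^(1/b) = 0.5 * (646/1132)^(1/-0.098) = 153.0475 cycles

153.0475 cycles


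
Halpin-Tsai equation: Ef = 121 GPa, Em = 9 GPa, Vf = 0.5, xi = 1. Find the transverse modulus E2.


eta = (Ef/Em - 1)/(Ef/Em + xi) = (13.4444 - 1)/(13.4444 + 1) = 0.8615
E2 = Em*(1+xi*eta*Vf)/(1-eta*Vf) = 22.62 GPa

22.62 GPa


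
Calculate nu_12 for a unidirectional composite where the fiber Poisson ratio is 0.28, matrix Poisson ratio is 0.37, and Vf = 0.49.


nu_12 = nu_f*Vf + nu_m*(1-Vf) = 0.28*0.49 + 0.37*0.51 = 0.3259

0.3259


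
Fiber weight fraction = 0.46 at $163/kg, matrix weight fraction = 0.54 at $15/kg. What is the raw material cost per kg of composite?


Cost = cost_f*Wf + cost_m*Wm = 163*0.46 + 15*0.54 = $83.08/kg

$83.08/kg


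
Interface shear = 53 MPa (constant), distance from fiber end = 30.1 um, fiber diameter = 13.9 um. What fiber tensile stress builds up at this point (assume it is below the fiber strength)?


Force balance: sigma_f * (pi*d^2/4) = tau * (pi*d) * x  ->  sigma_f = 4 * tau * x / d
sigma_f = 4 * 53 * 30.1 / 13.9 = 459.1 MPa

459.1 MPa


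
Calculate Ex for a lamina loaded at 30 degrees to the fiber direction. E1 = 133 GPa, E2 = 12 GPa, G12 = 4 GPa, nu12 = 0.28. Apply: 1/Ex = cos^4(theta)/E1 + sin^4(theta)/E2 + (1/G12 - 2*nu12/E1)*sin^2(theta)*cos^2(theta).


cos^4(30) = 0.5625, sin^4(30) = 0.0625, sin^2(30)*cos^2(30) = 0.1875
1/G12 - 2*nu12/E1 = 1/4 - 2*0.28/133 = 0.245789 GPa^-1
1/Ex = 0.5625/133 + 0.0625/12 + 0.245789*0.1875 = 0.0555232 GPa^-1
Ex = 18.01 GPa

18.01 GPa


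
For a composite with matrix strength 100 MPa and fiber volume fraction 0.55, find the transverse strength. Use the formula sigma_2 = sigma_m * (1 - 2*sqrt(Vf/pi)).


factor = 1 - 2*sqrt(0.55/pi) = 0.1632
sigma_2 = 100 * 0.1632 = 16.32 MPa

16.32 MPa


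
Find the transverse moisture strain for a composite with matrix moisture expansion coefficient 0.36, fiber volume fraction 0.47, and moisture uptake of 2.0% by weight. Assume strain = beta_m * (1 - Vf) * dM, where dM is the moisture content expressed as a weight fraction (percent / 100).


dM = 2.0/100 = 0.02
strain = beta_m * (1-Vf) * dM = 0.36 * 0.53 * 0.02 = 0.003816

0.003816


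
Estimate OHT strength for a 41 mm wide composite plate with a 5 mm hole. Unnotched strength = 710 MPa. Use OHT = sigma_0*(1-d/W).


OHT = sigma_0*(1-d/W) = 710*(1-5/41) = 623.4 MPa

623.4 MPa


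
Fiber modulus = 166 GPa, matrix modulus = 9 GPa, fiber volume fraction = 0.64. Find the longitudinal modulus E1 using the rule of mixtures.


E1 = Ef*Vf + Em*(1-Vf) = 166*0.64 + 9*0.36 = 109.48 GPa

109.48 GPa


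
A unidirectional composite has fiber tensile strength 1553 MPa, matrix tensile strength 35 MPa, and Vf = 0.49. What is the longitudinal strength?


sigma_1 = sigma_f*Vf + sigma_m*(1-Vf) = 1553*0.49 + 35*0.51 = 778.8 MPa

778.8 MPa


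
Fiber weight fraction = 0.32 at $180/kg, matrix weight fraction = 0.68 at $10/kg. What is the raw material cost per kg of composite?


Cost = cost_f*Wf + cost_m*Wm = 180*0.32 + 10*0.68 = $64.4/kg

$64.4/kg


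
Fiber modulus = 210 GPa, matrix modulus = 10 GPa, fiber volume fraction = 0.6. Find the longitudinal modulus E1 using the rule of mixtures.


E1 = Ef*Vf + Em*(1-Vf) = 210*0.6 + 10*0.4 = 130.0 GPa

130.0 GPa


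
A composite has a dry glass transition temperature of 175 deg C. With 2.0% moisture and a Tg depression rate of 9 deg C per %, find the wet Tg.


Tg_wet = Tg_dry - k*moisture = 175 - 9*2.0 = 157.0 deg C

157.0 deg C


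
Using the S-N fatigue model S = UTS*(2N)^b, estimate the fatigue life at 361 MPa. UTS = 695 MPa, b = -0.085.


N = 0.5 * (S/UTS)^(1/b) = 0.5 * (361/695)^(1/-0.085) = 1111.1312 cycles

1111.1312 cycles


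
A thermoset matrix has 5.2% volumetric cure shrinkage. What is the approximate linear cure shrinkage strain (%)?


Linear shrinkage ≈ vol_shrink/3 = 5.2/3 = 1.733%

1.733%


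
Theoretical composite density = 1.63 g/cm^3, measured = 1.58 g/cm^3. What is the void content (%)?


Void% = (rho_theo - rho_actual)/rho_theo * 100 = (1.63 - 1.58)/1.63 * 100 = 3.07%

3.07%


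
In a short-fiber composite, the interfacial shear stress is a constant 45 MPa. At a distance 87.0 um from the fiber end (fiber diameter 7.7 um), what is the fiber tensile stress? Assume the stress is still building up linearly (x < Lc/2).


Force balance: sigma_f * (pi*d^2/4) = tau * (pi*d) * x  ->  sigma_f = 4 * tau * x / d
sigma_f = 4 * 45 * 87.0 / 7.7 = 2033.8 MPa

2033.8 MPa


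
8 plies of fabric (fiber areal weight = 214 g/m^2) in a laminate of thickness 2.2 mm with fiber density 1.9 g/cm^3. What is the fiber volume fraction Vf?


Vf = n * FAW / (rho_f * h * 1000) = 8 * 214 / (1.9 * 2.2 * 1000) = 0.4096

0.4096


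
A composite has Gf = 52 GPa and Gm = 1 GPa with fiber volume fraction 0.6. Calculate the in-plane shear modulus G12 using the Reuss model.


1/G12 = Vf/Gf + (1-Vf)/Gm = 0.6/52 + 0.4/1
G12 = 2.43 GPa

2.43 GPa


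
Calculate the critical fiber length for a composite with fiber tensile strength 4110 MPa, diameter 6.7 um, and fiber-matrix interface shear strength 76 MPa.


Lc = sigma_f * d / (2 * tau_i) = 4110 * 6.7 / (2 * 76) = 181.2 um

181.2 um


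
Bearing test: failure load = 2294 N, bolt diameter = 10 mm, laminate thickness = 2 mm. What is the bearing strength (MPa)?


sigma_br = F/(d*h) = 2294/(10*2) = 114.7 MPa

114.7 MPa


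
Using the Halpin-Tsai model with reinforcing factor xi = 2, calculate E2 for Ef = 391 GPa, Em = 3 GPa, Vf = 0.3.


eta = (Ef/Em - 1)/(Ef/Em + xi) = (130.3333 - 1)/(130.3333 + 2) = 0.9773
E2 = Em*(1+xi*eta*Vf)/(1-eta*Vf) = 6.73 GPa

6.73 GPa


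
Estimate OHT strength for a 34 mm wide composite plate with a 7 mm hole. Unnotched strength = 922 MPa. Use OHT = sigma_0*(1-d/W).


OHT = sigma_0*(1-d/W) = 922*(1-7/34) = 732.2 MPa

732.2 MPa


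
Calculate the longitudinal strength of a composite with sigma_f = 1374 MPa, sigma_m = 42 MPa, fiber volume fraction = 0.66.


sigma_1 = sigma_f*Vf + sigma_m*(1-Vf) = 1374*0.66 + 42*0.34 = 921.1 MPa

921.1 MPa


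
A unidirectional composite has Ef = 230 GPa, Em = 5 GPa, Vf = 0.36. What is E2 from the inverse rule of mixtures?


1/E2 = Vf/Ef + (1-Vf)/Em = 0.36/230 + 0.64/5
E2 = 7.72 GPa

7.72 GPa


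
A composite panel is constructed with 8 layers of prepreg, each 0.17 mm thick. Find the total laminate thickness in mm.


h = n * t_ply = 8 * 0.17 = 1.36 mm

1.36 mm


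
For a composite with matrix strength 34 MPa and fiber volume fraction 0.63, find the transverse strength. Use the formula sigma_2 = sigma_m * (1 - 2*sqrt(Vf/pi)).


factor = 1 - 2*sqrt(0.63/pi) = 0.1044
sigma_2 = 34 * 0.1044 = 3.55 MPa

3.55 MPa


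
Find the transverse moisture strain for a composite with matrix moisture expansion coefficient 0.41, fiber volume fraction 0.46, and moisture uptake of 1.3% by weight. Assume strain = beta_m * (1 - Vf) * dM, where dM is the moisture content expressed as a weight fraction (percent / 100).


dM = 1.3/100 = 0.013
strain = beta_m * (1-Vf) * dM = 0.41 * 0.54 * 0.013 = 0.0028782

0.0028782


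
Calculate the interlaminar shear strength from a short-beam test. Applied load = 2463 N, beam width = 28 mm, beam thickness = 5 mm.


ILSS = 3F/(4bh) = 3*2463/(4*28*5) = 13.19 MPa

13.19 MPa


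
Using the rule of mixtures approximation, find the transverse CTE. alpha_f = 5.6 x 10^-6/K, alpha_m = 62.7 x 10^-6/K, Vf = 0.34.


alpha_2 = alpha_f*Vf + alpha_m*(1-Vf) = 5.6*0.34 + 62.7*0.66 = 43.3 x 10^-6/K

43.3 x 10^-6/K


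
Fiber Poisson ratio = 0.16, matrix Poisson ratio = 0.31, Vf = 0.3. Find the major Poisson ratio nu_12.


nu_12 = nu_f*Vf + nu_m*(1-Vf) = 0.16*0.3 + 0.31*0.7 = 0.265

0.265


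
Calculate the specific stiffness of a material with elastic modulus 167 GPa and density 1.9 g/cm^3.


Specific stiffness = E/rho = 167/1.9 = 87.9 GPa/(g/cm^3)

87.9 GPa/(g/cm^3)


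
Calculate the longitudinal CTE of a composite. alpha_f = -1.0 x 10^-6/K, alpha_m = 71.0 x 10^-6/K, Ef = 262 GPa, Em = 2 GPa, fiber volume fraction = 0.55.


E1 = Ef*Vf + Em*(1-Vf) = 145.0
alpha_1 = (alpha_f*Ef*Vf + alpha_m*Em*(1-Vf))/E1 = -0.55 x 10^-6/K

-0.55 x 10^-6/K


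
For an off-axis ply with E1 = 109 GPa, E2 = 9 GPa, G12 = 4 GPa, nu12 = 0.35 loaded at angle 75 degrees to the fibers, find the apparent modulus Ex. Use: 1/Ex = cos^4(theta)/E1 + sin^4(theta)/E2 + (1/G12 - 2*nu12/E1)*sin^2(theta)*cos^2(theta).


cos^4(75) = 0.004487, sin^4(75) = 0.870513, sin^2(75)*cos^2(75) = 0.0625
1/G12 - 2*nu12/E1 = 1/4 - 2*0.35/109 = 0.243578 GPa^-1
1/Ex = 0.004487/109 + 0.870513/9 + 0.243578*0.0625 = 0.1119884 GPa^-1
Ex = 8.93 GPa

8.93 GPa


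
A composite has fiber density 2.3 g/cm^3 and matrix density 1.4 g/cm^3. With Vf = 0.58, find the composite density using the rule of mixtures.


rho_c = rho_f*Vf + rho_m*(1-Vf) = 2.3*0.58 + 1.4*0.42 = 1.922 g/cm^3

1.922 g/cm^3


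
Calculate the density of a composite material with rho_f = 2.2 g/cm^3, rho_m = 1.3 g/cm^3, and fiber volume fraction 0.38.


rho_c = rho_f*Vf + rho_m*(1-Vf) = 2.2*0.38 + 1.3*0.62 = 1.642 g/cm^3

1.642 g/cm^3


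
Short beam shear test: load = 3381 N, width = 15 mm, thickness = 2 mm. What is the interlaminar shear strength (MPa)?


ILSS = 3F/(4bh) = 3*3381/(4*15*2) = 84.53 MPa

84.53 MPa


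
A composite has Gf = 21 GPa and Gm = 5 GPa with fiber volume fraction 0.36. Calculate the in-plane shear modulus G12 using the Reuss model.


1/G12 = Vf/Gf + (1-Vf)/Gm = 0.36/21 + 0.64/5
G12 = 6.89 GPa

6.89 GPa


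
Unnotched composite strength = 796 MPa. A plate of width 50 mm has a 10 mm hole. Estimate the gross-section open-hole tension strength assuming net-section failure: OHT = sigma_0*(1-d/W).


OHT = sigma_0*(1-d/W) = 796*(1-10/50) = 636.8 MPa

636.8 MPa


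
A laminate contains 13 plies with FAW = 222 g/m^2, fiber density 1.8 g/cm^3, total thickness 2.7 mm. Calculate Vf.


Vf = n * FAW / (rho_f * h * 1000) = 13 * 222 / (1.8 * 2.7 * 1000) = 0.5938

0.5938


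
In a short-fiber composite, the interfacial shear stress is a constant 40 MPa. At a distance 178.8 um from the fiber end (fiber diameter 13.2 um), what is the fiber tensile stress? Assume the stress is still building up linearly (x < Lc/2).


Force balance: sigma_f * (pi*d^2/4) = tau * (pi*d) * x  ->  sigma_f = 4 * tau * x / d
sigma_f = 4 * 40 * 178.8 / 13.2 = 2167.3 MPa

2167.3 MPa


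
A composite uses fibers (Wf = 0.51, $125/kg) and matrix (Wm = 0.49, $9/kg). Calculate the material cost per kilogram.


Cost = cost_f*Wf + cost_m*Wm = 125*0.51 + 9*0.49 = $68.16/kg

$68.16/kg


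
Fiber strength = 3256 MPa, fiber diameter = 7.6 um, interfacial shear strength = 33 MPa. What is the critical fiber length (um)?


Lc = sigma_f * d / (2 * tau_i) = 3256 * 7.6 / (2 * 33) = 374.9 um

374.9 um


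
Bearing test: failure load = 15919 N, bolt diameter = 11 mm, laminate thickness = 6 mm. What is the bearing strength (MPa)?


sigma_br = F/(d*h) = 15919/(11*6) = 241.2 MPa

241.2 MPa


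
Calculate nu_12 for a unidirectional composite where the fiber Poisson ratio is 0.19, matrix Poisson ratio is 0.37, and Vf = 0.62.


nu_12 = nu_f*Vf + nu_m*(1-Vf) = 0.19*0.62 + 0.37*0.38 = 0.2584

0.2584


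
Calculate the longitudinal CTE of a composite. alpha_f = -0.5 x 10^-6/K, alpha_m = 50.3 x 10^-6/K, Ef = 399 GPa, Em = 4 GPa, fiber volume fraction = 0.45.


E1 = Ef*Vf + Em*(1-Vf) = 181.75
alpha_1 = (alpha_f*Ef*Vf + alpha_m*Em*(1-Vf))/E1 = 0.11 x 10^-6/K

0.11 x 10^-6/K


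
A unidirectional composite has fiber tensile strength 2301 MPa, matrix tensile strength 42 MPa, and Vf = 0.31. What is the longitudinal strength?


sigma_1 = sigma_f*Vf + sigma_m*(1-Vf) = 2301*0.31 + 42*0.69 = 742.3 MPa

742.3 MPa


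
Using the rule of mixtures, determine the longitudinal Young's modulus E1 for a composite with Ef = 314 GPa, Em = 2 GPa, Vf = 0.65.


E1 = Ef*Vf + Em*(1-Vf) = 314*0.65 + 2*0.35 = 204.8 GPa

204.8 GPa


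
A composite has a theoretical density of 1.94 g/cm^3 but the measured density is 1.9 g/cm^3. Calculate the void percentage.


Void% = (rho_theo - rho_actual)/rho_theo * 100 = (1.94 - 1.9)/1.94 * 100 = 2.06%

2.06%


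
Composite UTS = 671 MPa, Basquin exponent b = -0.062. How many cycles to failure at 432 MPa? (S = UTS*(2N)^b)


N = 0.5 * (S/UTS)^(1/b) = 0.5 * (432/671)^(1/-0.062) = 607.3882 cycles

607.3882 cycles


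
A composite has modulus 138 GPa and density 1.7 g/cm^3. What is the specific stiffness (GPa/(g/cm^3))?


Specific stiffness = E/rho = 138/1.7 = 81.2 GPa/(g/cm^3)

81.2 GPa/(g/cm^3)


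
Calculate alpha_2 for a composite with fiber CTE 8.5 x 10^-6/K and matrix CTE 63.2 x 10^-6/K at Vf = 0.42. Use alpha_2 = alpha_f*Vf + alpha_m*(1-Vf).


alpha_2 = alpha_f*Vf + alpha_m*(1-Vf) = 8.5*0.42 + 63.2*0.58 = 40.2 x 10^-6/K

40.2 x 10^-6/K


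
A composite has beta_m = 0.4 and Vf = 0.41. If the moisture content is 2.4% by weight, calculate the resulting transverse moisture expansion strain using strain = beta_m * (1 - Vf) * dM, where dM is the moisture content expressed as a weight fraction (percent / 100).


dM = 2.4/100 = 0.024
strain = beta_m * (1-Vf) * dM = 0.4 * 0.59 * 0.024 = 0.005664

0.005664


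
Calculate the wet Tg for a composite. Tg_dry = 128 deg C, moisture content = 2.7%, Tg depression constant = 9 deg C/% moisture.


Tg_wet = Tg_dry - k*moisture = 128 - 9*2.7 = 103.7 deg C

103.7 deg C


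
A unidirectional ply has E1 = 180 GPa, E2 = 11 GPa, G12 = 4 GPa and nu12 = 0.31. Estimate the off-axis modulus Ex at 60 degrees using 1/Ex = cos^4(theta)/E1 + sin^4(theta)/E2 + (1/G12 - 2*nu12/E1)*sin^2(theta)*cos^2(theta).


cos^4(60) = 0.0625, sin^4(60) = 0.5625, sin^2(60)*cos^2(60) = 0.1875
1/G12 - 2*nu12/E1 = 1/4 - 2*0.31/180 = 0.246556 GPa^-1
1/Ex = 0.0625/180 + 0.5625/11 + 0.246556*0.1875 = 0.0977128 GPa^-1
Ex = 10.23 GPa

10.23 GPa


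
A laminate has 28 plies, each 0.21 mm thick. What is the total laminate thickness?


h = n * t_ply = 28 * 0.21 = 5.88 mm

5.88 mm


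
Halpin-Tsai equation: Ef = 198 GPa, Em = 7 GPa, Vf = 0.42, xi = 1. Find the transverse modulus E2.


eta = (Ef/Em - 1)/(Ef/Em + xi) = (28.2857 - 1)/(28.2857 + 1) = 0.9317
E2 = Em*(1+xi*eta*Vf)/(1-eta*Vf) = 16.0 GPa

16.0 GPa


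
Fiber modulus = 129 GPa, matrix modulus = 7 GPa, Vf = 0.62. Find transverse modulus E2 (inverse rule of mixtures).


1/E2 = Vf/Ef + (1-Vf)/Em = 0.62/129 + 0.38/7
E2 = 16.92 GPa

16.92 GPa


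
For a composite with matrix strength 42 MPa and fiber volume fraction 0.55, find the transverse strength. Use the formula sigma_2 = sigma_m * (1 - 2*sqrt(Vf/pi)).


factor = 1 - 2*sqrt(0.55/pi) = 0.1632
sigma_2 = 42 * 0.1632 = 6.85 MPa

6.85 MPa


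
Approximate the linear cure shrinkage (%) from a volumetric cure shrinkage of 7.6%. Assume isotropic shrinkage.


Linear shrinkage ≈ vol_shrink/3 = 7.6/3 = 2.533%

2.533%


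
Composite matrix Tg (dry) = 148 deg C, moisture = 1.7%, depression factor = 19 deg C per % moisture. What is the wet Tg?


Tg_wet = Tg_dry - k*moisture = 148 - 19*1.7 = 115.7 deg C

115.7 deg C


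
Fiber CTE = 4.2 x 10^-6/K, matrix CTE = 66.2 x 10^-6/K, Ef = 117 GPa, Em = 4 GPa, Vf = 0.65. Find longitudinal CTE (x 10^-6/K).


E1 = Ef*Vf + Em*(1-Vf) = 77.45
alpha_1 = (alpha_f*Ef*Vf + alpha_m*Em*(1-Vf))/E1 = 5.32 x 10^-6/K

5.32 x 10^-6/K


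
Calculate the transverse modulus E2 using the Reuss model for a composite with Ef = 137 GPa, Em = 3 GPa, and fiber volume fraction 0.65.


1/E2 = Vf/Ef + (1-Vf)/Em = 0.65/137 + 0.35/3
E2 = 8.24 GPa

8.24 GPa


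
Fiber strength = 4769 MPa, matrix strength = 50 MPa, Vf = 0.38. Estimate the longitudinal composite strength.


sigma_1 = sigma_f*Vf + sigma_m*(1-Vf) = 4769*0.38 + 50*0.62 = 1843.2 MPa

1843.2 MPa


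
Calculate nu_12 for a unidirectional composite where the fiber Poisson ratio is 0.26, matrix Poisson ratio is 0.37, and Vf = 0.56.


nu_12 = nu_f*Vf + nu_m*(1-Vf) = 0.26*0.56 + 0.37*0.44 = 0.3084

0.3084


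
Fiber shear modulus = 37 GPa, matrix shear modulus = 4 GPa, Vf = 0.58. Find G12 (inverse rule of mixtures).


1/G12 = Vf/Gf + (1-Vf)/Gm = 0.58/37 + 0.42/4
G12 = 8.29 GPa

8.29 GPa


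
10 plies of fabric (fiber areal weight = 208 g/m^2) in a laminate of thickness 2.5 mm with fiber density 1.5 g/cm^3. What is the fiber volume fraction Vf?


Vf = n * FAW / (rho_f * h * 1000) = 10 * 208 / (1.5 * 2.5 * 1000) = 0.5547

0.5547


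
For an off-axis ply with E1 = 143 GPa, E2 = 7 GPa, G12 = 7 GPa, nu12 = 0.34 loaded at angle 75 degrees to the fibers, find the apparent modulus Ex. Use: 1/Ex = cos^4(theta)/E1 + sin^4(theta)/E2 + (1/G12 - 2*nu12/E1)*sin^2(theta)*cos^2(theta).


cos^4(75) = 0.004487, sin^4(75) = 0.870513, sin^2(75)*cos^2(75) = 0.0625
1/G12 - 2*nu12/E1 = 1/7 - 2*0.34/143 = 0.138102 GPa^-1
1/Ex = 0.004487/143 + 0.870513/7 + 0.138102*0.0625 = 0.1330217 GPa^-1
Ex = 7.52 GPa

7.52 GPa


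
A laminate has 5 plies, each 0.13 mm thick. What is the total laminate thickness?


h = n * t_ply = 5 * 0.13 = 0.65 mm

0.65 mm


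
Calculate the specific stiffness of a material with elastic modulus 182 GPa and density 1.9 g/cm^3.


Specific stiffness = E/rho = 182/1.9 = 95.8 GPa/(g/cm^3)

95.8 GPa/(g/cm^3)


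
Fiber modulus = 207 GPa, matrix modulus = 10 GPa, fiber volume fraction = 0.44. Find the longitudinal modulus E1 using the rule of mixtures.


E1 = Ef*Vf + Em*(1-Vf) = 207*0.44 + 10*0.56 = 96.68 GPa

96.68 GPa


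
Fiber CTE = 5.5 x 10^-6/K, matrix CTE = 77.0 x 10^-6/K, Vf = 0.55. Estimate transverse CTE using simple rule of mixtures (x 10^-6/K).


alpha_2 = alpha_f*Vf + alpha_m*(1-Vf) = 5.5*0.55 + 77.0*0.45 = 37.7 x 10^-6/K

37.7 x 10^-6/K


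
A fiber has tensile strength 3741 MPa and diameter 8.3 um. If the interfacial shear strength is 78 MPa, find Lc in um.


Lc = sigma_f * d / (2 * tau_i) = 3741 * 8.3 / (2 * 78) = 199.0 um

199.0 um


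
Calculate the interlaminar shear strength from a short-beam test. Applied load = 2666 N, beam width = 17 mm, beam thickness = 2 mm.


ILSS = 3F/(4bh) = 3*2666/(4*17*2) = 58.81 MPa

58.81 MPa


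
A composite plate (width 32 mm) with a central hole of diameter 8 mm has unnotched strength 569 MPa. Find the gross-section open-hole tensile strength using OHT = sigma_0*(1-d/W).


OHT = sigma_0*(1-d/W) = 569*(1-8/32) = 426.8 MPa

426.8 MPa


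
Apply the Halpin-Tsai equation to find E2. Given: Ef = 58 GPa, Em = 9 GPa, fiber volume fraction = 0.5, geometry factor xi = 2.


eta = (Ef/Em - 1)/(Ef/Em + xi) = (6.4444 - 1)/(6.4444 + 2) = 0.6447
E2 = Em*(1+xi*eta*Vf)/(1-eta*Vf) = 21.84 GPa

21.84 GPa


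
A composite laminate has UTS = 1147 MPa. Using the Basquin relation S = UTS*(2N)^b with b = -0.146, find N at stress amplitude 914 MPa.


N = 0.5 * (S/UTS)^(1/b) = 0.5 * (914/1147)^(1/-0.146) = 2.3683 cycles

2.3683 cycles


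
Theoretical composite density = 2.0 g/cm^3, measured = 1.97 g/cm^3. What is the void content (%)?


Void% = (rho_theo - rho_actual)/rho_theo * 100 = (2.0 - 1.97)/2.0 * 100 = 1.5%

1.5%


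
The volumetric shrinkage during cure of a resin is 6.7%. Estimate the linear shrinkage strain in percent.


Linear shrinkage ≈ vol_shrink/3 = 6.7/3 = 2.233%

2.233%


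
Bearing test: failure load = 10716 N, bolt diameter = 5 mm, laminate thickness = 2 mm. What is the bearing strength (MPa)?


sigma_br = F/(d*h) = 10716/(5*2) = 1071.6 MPa

1071.6 MPa


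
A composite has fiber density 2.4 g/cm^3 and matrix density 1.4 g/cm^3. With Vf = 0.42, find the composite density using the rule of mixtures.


rho_c = rho_f*Vf + rho_m*(1-Vf) = 2.4*0.42 + 1.4*0.58 = 1.82 g/cm^3

1.82 g/cm^3


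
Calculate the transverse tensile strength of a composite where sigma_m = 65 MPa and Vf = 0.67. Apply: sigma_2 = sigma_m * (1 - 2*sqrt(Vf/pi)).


factor = 1 - 2*sqrt(0.67/pi) = 0.0764
sigma_2 = 65 * 0.0764 = 4.96 MPa

4.96 MPa


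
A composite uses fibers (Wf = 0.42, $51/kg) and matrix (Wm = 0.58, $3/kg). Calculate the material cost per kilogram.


Cost = cost_f*Wf + cost_m*Wm = 51*0.42 + 3*0.58 = $23.16/kg

$23.16/kg


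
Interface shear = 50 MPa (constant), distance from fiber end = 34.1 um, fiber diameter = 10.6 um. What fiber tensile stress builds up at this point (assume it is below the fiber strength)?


Force balance: sigma_f * (pi*d^2/4) = tau * (pi*d) * x  ->  sigma_f = 4 * tau * x / d
sigma_f = 4 * 50 * 34.1 / 10.6 = 643.4 MPa

643.4 MPa


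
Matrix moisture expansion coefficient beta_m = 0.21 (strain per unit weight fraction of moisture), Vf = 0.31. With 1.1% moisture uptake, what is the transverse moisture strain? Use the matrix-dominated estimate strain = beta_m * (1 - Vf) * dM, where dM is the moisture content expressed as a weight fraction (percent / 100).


dM = 1.1/100 = 0.011
strain = beta_m * (1-Vf) * dM = 0.21 * 0.69 * 0.011 = 0.0015939

0.0015939


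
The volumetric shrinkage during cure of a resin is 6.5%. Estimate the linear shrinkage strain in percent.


Linear shrinkage ≈ vol_shrink/3 = 6.5/3 = 2.167%

2.167%


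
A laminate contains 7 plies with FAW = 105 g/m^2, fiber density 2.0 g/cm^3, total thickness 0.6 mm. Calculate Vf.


Vf = n * FAW / (rho_f * h * 1000) = 7 * 105 / (2.0 * 0.6 * 1000) = 0.6125

0.6125


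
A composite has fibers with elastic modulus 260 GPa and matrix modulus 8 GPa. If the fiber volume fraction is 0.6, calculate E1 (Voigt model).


E1 = Ef*Vf + Em*(1-Vf) = 260*0.6 + 8*0.4 = 159.2 GPa

159.2 GPa


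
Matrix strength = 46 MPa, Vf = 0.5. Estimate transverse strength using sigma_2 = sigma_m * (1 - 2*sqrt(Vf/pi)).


factor = 1 - 2*sqrt(0.5/pi) = 0.2021
sigma_2 = 46 * 0.2021 = 9.3 MPa

9.3 MPa


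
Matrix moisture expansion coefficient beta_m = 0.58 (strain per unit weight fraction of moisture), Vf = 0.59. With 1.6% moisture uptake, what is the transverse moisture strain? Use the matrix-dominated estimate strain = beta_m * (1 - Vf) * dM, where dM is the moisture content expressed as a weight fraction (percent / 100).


dM = 1.6/100 = 0.016
strain = beta_m * (1-Vf) * dM = 0.58 * 0.41 * 0.016 = 0.0038048

0.0038048


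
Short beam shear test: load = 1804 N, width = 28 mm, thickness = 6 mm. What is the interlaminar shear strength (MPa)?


ILSS = 3F/(4bh) = 3*1804/(4*28*6) = 8.05 MPa

8.05 MPa


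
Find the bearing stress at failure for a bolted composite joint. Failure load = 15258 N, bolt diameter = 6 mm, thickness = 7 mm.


sigma_br = F/(d*h) = 15258/(6*7) = 363.3 MPa

363.3 MPa


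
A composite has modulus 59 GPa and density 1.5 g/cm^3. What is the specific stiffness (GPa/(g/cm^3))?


Specific stiffness = E/rho = 59/1.5 = 39.3 GPa/(g/cm^3)

39.3 GPa/(g/cm^3)


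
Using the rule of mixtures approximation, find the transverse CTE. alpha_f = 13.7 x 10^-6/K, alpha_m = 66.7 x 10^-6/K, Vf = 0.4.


alpha_2 = alpha_f*Vf + alpha_m*(1-Vf) = 13.7*0.4 + 66.7*0.6 = 45.5 x 10^-6/K

45.5 x 10^-6/K


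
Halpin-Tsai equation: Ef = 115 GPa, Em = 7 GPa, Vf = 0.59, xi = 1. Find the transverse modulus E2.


eta = (Ef/Em - 1)/(Ef/Em + xi) = (16.4286 - 1)/(16.4286 + 1) = 0.8852
E2 = Em*(1+xi*eta*Vf)/(1-eta*Vf) = 22.31 GPa

22.31 GPa


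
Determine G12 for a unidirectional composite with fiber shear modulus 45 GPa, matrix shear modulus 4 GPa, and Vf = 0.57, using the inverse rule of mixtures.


1/G12 = Vf/Gf + (1-Vf)/Gm = 0.57/45 + 0.43/4
G12 = 8.32 GPa

8.32 GPa


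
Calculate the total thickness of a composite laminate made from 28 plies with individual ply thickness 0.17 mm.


h = n * t_ply = 28 * 0.17 = 4.76 mm

4.76 mm


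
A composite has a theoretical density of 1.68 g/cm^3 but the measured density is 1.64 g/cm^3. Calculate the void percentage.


Void% = (rho_theo - rho_actual)/rho_theo * 100 = (1.68 - 1.64)/1.68 * 100 = 2.38%

2.38%


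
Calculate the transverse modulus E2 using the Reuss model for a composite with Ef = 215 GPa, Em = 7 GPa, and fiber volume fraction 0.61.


1/E2 = Vf/Ef + (1-Vf)/Em = 0.61/215 + 0.39/7
E2 = 17.08 GPa

17.08 GPa


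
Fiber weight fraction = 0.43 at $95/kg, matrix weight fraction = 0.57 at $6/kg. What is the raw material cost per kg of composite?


Cost = cost_f*Wf + cost_m*Wm = 95*0.43 + 6*0.57 = $44.27/kg

$44.27/kg


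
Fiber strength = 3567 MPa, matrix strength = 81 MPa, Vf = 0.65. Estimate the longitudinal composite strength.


sigma_1 = sigma_f*Vf + sigma_m*(1-Vf) = 3567*0.65 + 81*0.35 = 2346.9 MPa

2346.9 MPa


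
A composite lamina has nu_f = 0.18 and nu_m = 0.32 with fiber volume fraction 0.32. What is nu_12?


nu_12 = nu_f*Vf + nu_m*(1-Vf) = 0.18*0.32 + 0.32*0.68 = 0.2752

0.2752


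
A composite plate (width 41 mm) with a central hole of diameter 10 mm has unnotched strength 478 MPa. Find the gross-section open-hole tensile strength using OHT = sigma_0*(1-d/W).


OHT = sigma_0*(1-d/W) = 478*(1-10/41) = 361.4 MPa

361.4 MPa


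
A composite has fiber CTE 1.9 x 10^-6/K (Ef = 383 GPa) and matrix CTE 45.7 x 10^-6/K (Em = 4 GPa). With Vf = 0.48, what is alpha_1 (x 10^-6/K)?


E1 = Ef*Vf + Em*(1-Vf) = 185.92
alpha_1 = (alpha_f*Ef*Vf + alpha_m*Em*(1-Vf))/E1 = 2.39 x 10^-6/K

2.39 x 10^-6/K


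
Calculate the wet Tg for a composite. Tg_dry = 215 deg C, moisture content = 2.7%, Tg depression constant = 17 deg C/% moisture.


Tg_wet = Tg_dry - k*moisture = 215 - 17*2.7 = 169.1 deg C

169.1 deg C


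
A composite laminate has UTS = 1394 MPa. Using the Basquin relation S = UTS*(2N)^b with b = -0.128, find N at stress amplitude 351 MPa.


N = 0.5 * (S/UTS)^(1/b) = 0.5 * (351/1394)^(1/-0.128) = 23895.2224 cycles

23895.2224 cycles


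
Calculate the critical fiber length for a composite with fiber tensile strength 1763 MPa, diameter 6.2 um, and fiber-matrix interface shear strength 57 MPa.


Lc = sigma_f * d / (2 * tau_i) = 1763 * 6.2 / (2 * 57) = 95.9 um

95.9 um


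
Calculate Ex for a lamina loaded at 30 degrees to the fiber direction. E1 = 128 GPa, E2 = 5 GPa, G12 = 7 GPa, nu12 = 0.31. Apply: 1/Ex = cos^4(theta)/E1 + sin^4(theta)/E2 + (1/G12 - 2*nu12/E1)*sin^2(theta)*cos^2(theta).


cos^4(30) = 0.5625, sin^4(30) = 0.0625, sin^2(30)*cos^2(30) = 0.1875
1/G12 - 2*nu12/E1 = 1/7 - 2*0.31/128 = 0.138013 GPa^-1
1/Ex = 0.5625/128 + 0.0625/5 + 0.138013*0.1875 = 0.042772 GPa^-1
Ex = 23.38 GPa

23.38 GPa


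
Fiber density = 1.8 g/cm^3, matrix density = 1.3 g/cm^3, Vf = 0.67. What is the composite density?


rho_c = rho_f*Vf + rho_m*(1-Vf) = 1.8*0.67 + 1.3*0.33 = 1.635 g/cm^3

1.635 g/cm^3


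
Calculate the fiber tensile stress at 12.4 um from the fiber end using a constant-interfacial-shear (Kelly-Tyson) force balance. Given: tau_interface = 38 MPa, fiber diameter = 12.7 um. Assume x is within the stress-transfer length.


Force balance: sigma_f * (pi*d^2/4) = tau * (pi*d) * x  ->  sigma_f = 4 * tau * x / d
sigma_f = 4 * 38 * 12.4 / 12.7 = 148.4 MPa

148.4 MPa


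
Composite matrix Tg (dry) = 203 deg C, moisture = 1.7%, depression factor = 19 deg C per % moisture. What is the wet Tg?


Tg_wet = Tg_dry - k*moisture = 203 - 19*1.7 = 170.7 deg C

170.7 deg C


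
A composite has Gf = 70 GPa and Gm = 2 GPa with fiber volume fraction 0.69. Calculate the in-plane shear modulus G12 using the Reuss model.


1/G12 = Vf/Gf + (1-Vf)/Gm = 0.69/70 + 0.31/2
G12 = 6.07 GPa

6.07 GPa


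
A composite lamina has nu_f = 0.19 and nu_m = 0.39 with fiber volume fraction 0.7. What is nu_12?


nu_12 = nu_f*Vf + nu_m*(1-Vf) = 0.19*0.7 + 0.39*0.3 = 0.25

0.25


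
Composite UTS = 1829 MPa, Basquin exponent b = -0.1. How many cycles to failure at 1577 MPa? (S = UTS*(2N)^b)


N = 0.5 * (S/UTS)^(1/b) = 0.5 * (1577/1829)^(1/-0.1) = 2.2019 cycles

2.2019 cycles


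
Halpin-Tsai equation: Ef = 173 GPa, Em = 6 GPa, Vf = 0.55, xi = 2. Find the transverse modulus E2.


eta = (Ef/Em - 1)/(Ef/Em + xi) = (28.8333 - 1)/(28.8333 + 2) = 0.9027
E2 = Em*(1+xi*eta*Vf)/(1-eta*Vf) = 23.75 GPa

23.75 GPa


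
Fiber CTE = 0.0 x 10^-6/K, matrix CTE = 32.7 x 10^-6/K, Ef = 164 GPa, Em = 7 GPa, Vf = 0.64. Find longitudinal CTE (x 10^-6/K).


E1 = Ef*Vf + Em*(1-Vf) = 107.48
alpha_1 = (alpha_f*Ef*Vf + alpha_m*Em*(1-Vf))/E1 = 0.77 x 10^-6/K

0.77 x 10^-6/K


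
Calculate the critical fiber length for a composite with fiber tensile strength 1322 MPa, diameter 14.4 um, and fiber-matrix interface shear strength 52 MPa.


Lc = sigma_f * d / (2 * tau_i) = 1322 * 14.4 / (2 * 52) = 183.0 um

183.0 um


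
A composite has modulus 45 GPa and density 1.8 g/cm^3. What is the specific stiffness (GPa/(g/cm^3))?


Specific stiffness = E/rho = 45/1.8 = 25.0 GPa/(g/cm^3)

25.0 GPa/(g/cm^3)


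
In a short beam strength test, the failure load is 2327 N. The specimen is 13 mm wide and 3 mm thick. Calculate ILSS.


ILSS = 3F/(4bh) = 3*2327/(4*13*3) = 44.75 MPa

44.75 MPa


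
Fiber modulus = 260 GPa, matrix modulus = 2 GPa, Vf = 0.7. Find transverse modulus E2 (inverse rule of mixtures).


1/E2 = Vf/Ef + (1-Vf)/Em = 0.7/260 + 0.3/2
E2 = 6.55 GPa

6.55 GPa


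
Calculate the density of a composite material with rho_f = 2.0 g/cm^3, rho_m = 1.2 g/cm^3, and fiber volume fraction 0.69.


rho_c = rho_f*Vf + rho_m*(1-Vf) = 2.0*0.69 + 1.2*0.31 = 1.752 g/cm^3

1.752 g/cm^3


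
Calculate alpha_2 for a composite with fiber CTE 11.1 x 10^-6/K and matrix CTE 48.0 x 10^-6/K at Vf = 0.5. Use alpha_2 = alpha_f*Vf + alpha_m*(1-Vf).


alpha_2 = alpha_f*Vf + alpha_m*(1-Vf) = 11.1*0.5 + 48.0*0.5 = 29.6 x 10^-6/K

29.6 x 10^-6/K


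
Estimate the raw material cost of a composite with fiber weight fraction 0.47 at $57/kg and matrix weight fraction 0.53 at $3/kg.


Cost = cost_f*Wf + cost_m*Wm = 57*0.47 + 3*0.53 = $28.38/kg

$28.38/kg


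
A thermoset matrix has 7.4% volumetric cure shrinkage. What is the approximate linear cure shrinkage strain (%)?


Linear shrinkage ≈ vol_shrink/3 = 7.4/3 = 2.467%

2.467%


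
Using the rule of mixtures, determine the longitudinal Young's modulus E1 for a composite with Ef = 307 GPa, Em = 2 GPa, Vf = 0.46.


E1 = Ef*Vf + Em*(1-Vf) = 307*0.46 + 2*0.54 = 142.3 GPa

142.3 GPa


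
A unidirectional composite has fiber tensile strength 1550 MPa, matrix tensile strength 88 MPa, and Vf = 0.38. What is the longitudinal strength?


sigma_1 = sigma_f*Vf + sigma_m*(1-Vf) = 1550*0.38 + 88*0.62 = 643.6 MPa

643.6 MPa


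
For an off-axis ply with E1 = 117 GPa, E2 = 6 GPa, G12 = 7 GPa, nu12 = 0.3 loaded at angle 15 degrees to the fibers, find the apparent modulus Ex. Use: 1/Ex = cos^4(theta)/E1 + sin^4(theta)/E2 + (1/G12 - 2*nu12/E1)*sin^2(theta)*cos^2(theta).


cos^4(15) = 0.870513, sin^4(15) = 0.004487, sin^2(15)*cos^2(15) = 0.0625
1/G12 - 2*nu12/E1 = 1/7 - 2*0.3/117 = 0.137729 GPa^-1
1/Ex = 0.870513/117 + 0.004487/6 + 0.137729*0.0625 = 0.0167962 GPa^-1
Ex = 59.54 GPa

59.54 GPa


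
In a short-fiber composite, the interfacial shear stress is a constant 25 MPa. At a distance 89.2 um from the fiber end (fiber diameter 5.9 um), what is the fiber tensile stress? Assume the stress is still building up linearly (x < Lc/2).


Force balance: sigma_f * (pi*d^2/4) = tau * (pi*d) * x  ->  sigma_f = 4 * tau * x / d
sigma_f = 4 * 25 * 89.2 / 5.9 = 1511.9 MPa

1511.9 MPa


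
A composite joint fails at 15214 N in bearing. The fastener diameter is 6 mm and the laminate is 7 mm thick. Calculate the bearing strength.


sigma_br = F/(d*h) = 15214/(6*7) = 362.2 MPa

362.2 MPa


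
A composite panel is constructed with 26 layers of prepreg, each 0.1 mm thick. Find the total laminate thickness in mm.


h = n * t_ply = 26 * 0.1 = 2.6 mm

2.6 mm


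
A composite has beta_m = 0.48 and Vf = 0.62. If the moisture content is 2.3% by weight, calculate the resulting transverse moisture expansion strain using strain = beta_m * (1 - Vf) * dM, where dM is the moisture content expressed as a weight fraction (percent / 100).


dM = 2.3/100 = 0.023
strain = beta_m * (1-Vf) * dM = 0.48 * 0.38 * 0.023 = 0.0041952

0.0041952


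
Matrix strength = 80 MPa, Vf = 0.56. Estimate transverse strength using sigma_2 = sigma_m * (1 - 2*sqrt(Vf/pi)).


factor = 1 - 2*sqrt(0.56/pi) = 0.1556
sigma_2 = 80 * 0.1556 = 12.45 MPa

12.45 MPa


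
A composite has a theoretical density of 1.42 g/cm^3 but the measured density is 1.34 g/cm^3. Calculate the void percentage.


Void% = (rho_theo - rho_actual)/rho_theo * 100 = (1.42 - 1.34)/1.42 * 100 = 5.63%

5.63%


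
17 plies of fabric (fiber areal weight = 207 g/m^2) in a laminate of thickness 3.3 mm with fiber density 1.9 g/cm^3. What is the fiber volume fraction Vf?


Vf = n * FAW / (rho_f * h * 1000) = 17 * 207 / (1.9 * 3.3 * 1000) = 0.5612

0.5612


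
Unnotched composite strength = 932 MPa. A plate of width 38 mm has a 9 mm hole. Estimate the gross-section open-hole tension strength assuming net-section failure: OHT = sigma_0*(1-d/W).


OHT = sigma_0*(1-d/W) = 932*(1-9/38) = 711.3 MPa

711.3 MPa


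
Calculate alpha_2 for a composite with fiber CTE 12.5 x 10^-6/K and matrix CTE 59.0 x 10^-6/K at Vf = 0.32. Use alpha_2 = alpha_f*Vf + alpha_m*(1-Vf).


alpha_2 = alpha_f*Vf + alpha_m*(1-Vf) = 12.5*0.32 + 59.0*0.68 = 44.1 x 10^-6/K

44.1 x 10^-6/K


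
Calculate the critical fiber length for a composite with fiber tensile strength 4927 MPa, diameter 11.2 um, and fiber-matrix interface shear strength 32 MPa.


Lc = sigma_f * d / (2 * tau_i) = 4927 * 11.2 / (2 * 32) = 862.2 um

862.2 um


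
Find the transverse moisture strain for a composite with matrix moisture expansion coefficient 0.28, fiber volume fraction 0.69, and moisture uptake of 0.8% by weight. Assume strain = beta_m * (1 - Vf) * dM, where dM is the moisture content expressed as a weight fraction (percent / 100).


dM = 0.8/100 = 0.008
strain = beta_m * (1-Vf) * dM = 0.28 * 0.31 * 0.008 = 0.0006944

0.0006944


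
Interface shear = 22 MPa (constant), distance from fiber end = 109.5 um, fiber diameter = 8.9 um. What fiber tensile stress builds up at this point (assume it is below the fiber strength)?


Force balance: sigma_f * (pi*d^2/4) = tau * (pi*d) * x  ->  sigma_f = 4 * tau * x / d
sigma_f = 4 * 22 * 109.5 / 8.9 = 1082.7 MPa

1082.7 MPa


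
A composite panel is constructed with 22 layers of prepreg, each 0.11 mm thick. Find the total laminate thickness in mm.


h = n * t_ply = 22 * 0.11 = 2.42 mm

2.42 mm


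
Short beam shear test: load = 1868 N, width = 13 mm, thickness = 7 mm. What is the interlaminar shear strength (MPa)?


ILSS = 3F/(4bh) = 3*1868/(4*13*7) = 15.4 MPa

15.4 MPa


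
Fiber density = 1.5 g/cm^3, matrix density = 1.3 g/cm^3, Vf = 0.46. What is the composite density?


rho_c = rho_f*Vf + rho_m*(1-Vf) = 1.5*0.46 + 1.3*0.54 = 1.392 g/cm^3

1.392 g/cm^3


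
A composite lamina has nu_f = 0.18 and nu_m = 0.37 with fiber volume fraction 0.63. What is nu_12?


nu_12 = nu_f*Vf + nu_m*(1-Vf) = 0.18*0.63 + 0.37*0.37 = 0.2503

0.2503
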